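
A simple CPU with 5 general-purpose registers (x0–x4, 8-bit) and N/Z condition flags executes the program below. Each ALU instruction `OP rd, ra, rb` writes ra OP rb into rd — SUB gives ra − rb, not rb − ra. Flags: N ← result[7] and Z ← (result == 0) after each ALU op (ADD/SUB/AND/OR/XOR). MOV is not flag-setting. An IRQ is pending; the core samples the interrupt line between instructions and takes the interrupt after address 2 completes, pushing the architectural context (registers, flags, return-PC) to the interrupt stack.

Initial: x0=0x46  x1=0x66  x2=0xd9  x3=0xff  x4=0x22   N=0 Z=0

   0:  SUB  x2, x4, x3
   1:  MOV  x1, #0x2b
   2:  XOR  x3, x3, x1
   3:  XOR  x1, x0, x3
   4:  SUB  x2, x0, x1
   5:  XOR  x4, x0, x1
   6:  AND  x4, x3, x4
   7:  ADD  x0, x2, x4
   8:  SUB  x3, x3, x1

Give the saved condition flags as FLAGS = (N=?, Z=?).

FLAGS = (N=1, Z=0)

after  0: x0=0x46 x1=0x66 x2=0x23 x3=0xff x4=0x22  N=0 Z=0
after  1: x0=0x46 x1=0x2b x2=0x23 x3=0xff x4=0x22  N=0 Z=0
after  2: x0=0x46 x1=0x2b x2=0x23 x3=0xd4 x4=0x22  N=1 Z=0
-- IRQ taken; context saved, return-PC = 3 --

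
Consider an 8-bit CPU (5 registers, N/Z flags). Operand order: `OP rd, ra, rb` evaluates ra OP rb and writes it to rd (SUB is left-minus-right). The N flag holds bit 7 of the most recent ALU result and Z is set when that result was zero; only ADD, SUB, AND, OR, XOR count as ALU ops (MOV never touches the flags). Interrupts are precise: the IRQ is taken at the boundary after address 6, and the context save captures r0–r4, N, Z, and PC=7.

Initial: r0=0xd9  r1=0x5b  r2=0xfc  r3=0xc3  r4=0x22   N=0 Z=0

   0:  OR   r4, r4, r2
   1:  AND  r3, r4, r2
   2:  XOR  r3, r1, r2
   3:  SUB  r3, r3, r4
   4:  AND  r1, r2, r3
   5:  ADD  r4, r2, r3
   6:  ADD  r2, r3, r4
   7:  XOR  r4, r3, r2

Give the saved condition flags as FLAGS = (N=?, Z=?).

FLAGS = (N=0, Z=0)

after  0: r0=0xd9 r1=0x5b r2=0xfc r3=0xc3 r4=0xfe  N=1 Z=0
after  1: r0=0xd9 r1=0x5b r2=0xfc r3=0xfc r4=0xfe  N=1 Z=0
after  2: r0=0xd9 r1=0x5b r2=0xfc r3=0xa7 r4=0xfe  N=1 Z=0
after  3: r0=0xd9 r1=0x5b r2=0xfc r3=0xa9 r4=0xfe  N=1 Z=0
after  4: r0=0xd9 r1=0xa8 r2=0xfc r3=0xa9 r4=0xfe  N=1 Z=0
after  5: r0=0xd9 r1=0xa8 r2=0xfc r3=0xa9 r4=0xa5  N=1 Z=0
after  6: r0=0xd9 r1=0xa8 r2=0x4e r3=0xa9 r4=0xa5  N=0 Z=0
-- IRQ taken; context saved, return-PC = 7 --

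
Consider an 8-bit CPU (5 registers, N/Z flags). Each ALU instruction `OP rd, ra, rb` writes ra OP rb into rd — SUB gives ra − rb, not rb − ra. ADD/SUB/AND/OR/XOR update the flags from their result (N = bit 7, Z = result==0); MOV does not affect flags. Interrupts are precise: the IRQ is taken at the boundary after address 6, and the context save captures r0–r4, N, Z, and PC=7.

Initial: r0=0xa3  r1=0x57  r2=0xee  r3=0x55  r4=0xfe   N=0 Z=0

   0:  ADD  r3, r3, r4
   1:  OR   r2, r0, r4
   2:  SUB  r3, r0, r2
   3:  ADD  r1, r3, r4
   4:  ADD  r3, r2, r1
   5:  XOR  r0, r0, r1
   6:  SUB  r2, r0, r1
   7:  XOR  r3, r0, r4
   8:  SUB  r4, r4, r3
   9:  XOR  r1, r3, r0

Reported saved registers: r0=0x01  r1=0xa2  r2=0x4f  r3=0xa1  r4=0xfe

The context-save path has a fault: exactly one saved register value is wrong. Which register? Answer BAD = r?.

BAD = r2

after  0: r0=0xa3 r1=0x57 r2=0xee r3=0x53 r4=0xfe  N=0 Z=0
after  1: r0=0xa3 r1=0x57 r2=0xff r3=0x53 r4=0xfe  N=1 Z=0
after  2: r0=0xa3 r1=0x57 r2=0xff r3=0xa4 r4=0xfe  N=1 Z=0
after  3: r0=0xa3 r1=0xa2 r2=0xff r3=0xa4 r4=0xfe  N=1 Z=0
after  4: r0=0xa3 r1=0xa2 r2=0xff r3=0xa1 r4=0xfe  N=1 Z=0
after  5: r0=0x01 r1=0xa2 r2=0xff r3=0xa1 r4=0xfe  N=0 Z=0
after  6: r0=0x01 r1=0xa2 r2=0x5f r3=0xa1 r4=0xfe  N=0 Z=0
-- IRQ taken; context saved, return-PC = 7 --
mismatch: r2: reported 0x4f vs actual 0x5f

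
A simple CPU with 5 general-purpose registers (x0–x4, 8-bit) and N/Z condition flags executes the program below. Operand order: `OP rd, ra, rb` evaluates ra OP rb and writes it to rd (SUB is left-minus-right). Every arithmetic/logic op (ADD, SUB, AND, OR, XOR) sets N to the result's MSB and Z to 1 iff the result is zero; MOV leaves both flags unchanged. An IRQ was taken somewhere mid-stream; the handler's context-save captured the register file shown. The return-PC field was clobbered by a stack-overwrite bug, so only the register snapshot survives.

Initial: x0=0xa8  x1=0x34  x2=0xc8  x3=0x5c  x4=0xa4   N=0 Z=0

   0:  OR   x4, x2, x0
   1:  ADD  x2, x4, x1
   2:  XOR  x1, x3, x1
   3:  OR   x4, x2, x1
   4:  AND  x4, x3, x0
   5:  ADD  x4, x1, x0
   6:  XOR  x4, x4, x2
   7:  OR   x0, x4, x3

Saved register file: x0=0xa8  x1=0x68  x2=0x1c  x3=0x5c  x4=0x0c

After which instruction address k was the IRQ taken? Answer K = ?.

K = 6

after  0: x0=0xa8 x1=0x34 x2=0xc8 x3=0x5c x4=0xe8  N=1 Z=0
after  1: x0=0xa8 x1=0x34 x2=0x1c x3=0x5c x4=0xe8  N=0 Z=0
after  2: x0=0xa8 x1=0x68 x2=0x1c x3=0x5c x4=0xe8  N=0 Z=0
after  3: x0=0xa8 x1=0x68 x2=0x1c x3=0x5c x4=0x7c  N=0 Z=0
after  4: x0=0xa8 x1=0x68 x2=0x1c x3=0x5c x4=0x08  N=0 Z=0
after  5: x0=0xa8 x1=0x68 x2=0x1c x3=0x5c x4=0x10  N=0 Z=0
after  6: x0=0xa8 x1=0x68 x2=0x1c x3=0x5c x4=0x0c  N=0 Z=0
-- IRQ taken; context saved, return-PC = 7 --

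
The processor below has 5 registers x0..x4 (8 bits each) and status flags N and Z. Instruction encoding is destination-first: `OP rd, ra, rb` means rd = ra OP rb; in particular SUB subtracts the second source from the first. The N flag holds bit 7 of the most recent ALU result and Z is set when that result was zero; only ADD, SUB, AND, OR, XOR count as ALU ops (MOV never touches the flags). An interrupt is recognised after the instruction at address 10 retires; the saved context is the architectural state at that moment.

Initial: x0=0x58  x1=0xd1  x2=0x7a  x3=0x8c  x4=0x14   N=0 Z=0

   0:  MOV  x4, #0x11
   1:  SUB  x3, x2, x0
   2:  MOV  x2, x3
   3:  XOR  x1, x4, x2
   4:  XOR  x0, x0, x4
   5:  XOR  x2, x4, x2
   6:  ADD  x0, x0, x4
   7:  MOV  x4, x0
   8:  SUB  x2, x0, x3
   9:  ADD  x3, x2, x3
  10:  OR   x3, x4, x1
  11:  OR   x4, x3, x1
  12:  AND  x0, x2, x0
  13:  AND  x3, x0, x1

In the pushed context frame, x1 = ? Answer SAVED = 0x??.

after  0: x0=0x58 x1=0xd1 x2=0x7a x3=0x8c x4=0x11  N=0 Z=0
after  1: x0=0x58 x1=0xd1 x2=0x7a x3=0x22 x4=0x11  N=0 Z=0
after  2: x0=0x58 x1=0xd1 x2=0x22 x3=0x22 x4=0x11  N=0 Z=0
after  3: x0=0x58 x1=0x33 x2=0x22 x3=0x22 x4=0x11  N=0 Z=0
after  4: x0=0x49 x1=0x33 x2=0x22 x3=0x22 x4=0x11  N=0 Z=0
after  5: x0=0x49 x1=0x33 x2=0x33 x3=0x22 x4=0x11  N=0 Z=0
after  6: x0=0x5a x1=0x33 x2=0x33 x3=0x22 x4=0x11  N=0 Z=0
after  7: x0=0x5a x1=0x33 x2=0x33 x3=0x22 x4=0x5a  N=0 Z=0
after  8: x0=0x5a x1=0x33 x2=0x38 x3=0x22 x4=0x5a  N=0 Z=0
after  9: x0=0x5a x1=0x33 x2=0x38 x3=0x5a x4=0x5a  N=0 Z=0
after 10: x0=0x5a x1=0x33 x2=0x38 x3=0x7b x4=0x5a  N=0 Z=0
-- IRQ taken; context saved, return-PC = 11 --

SAVED = 0x33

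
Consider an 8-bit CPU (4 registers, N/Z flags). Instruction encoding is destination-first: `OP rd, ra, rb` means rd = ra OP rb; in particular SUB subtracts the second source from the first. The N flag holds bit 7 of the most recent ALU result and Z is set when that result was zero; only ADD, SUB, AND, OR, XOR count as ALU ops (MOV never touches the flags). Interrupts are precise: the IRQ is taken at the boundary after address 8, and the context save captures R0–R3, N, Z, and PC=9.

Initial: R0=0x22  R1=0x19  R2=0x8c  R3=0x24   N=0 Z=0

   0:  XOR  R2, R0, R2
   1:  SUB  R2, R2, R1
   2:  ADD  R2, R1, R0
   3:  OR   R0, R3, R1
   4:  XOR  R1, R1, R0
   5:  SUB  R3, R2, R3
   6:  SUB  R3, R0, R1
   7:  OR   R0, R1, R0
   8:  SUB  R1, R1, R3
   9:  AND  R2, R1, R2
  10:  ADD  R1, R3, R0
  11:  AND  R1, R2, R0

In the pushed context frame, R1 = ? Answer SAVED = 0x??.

after  0: R0=0x22 R1=0x19 R2=0xae R3=0x24  N=1 Z=0
after  1: R0=0x22 R1=0x19 R2=0x95 R3=0x24  N=1 Z=0
after  2: R0=0x22 R1=0x19 R2=0x3b R3=0x24  N=0 Z=0
after  3: R0=0x3d R1=0x19 R2=0x3b R3=0x24  N=0 Z=0
after  4: R0=0x3d R1=0x24 R2=0x3b R3=0x24  N=0 Z=0
after  5: R0=0x3d R1=0x24 R2=0x3b R3=0x17  N=0 Z=0
after  6: R0=0x3d R1=0x24 R2=0x3b R3=0x19  N=0 Z=0
after  7: R0=0x3d R1=0x24 R2=0x3b R3=0x19  N=0 Z=0
after  8: R0=0x3d R1=0x0b R2=0x3b R3=0x19  N=0 Z=0
-- IRQ taken; context saved, return-PC = 9 --

SAVED = 0x0b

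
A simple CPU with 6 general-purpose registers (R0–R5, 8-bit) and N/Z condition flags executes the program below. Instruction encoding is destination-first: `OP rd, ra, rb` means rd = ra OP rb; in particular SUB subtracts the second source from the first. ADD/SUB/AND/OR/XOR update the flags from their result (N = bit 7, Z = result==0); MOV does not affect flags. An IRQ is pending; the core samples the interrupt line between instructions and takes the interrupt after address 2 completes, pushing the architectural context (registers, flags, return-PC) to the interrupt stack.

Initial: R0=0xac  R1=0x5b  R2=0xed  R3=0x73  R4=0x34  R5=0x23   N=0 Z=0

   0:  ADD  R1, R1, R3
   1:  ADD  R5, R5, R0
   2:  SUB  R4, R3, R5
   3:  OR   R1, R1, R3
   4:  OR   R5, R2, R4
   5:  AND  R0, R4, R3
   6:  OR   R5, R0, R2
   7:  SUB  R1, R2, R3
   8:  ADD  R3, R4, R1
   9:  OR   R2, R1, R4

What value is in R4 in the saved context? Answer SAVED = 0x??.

SAVED = 0xa4

after  0: R0=0xac R1=0xce R2=0xed R3=0x73 R4=0x34 R5=0x23  N=1 Z=0
after  1: R0=0xac R1=0xce R2=0xed R3=0x73 R4=0x34 R5=0xcf  N=1 Z=0
after  2: R0=0xac R1=0xce R2=0xed R3=0x73 R4=0xa4 R5=0xcf  N=1 Z=0
-- IRQ taken; context saved, return-PC = 3 --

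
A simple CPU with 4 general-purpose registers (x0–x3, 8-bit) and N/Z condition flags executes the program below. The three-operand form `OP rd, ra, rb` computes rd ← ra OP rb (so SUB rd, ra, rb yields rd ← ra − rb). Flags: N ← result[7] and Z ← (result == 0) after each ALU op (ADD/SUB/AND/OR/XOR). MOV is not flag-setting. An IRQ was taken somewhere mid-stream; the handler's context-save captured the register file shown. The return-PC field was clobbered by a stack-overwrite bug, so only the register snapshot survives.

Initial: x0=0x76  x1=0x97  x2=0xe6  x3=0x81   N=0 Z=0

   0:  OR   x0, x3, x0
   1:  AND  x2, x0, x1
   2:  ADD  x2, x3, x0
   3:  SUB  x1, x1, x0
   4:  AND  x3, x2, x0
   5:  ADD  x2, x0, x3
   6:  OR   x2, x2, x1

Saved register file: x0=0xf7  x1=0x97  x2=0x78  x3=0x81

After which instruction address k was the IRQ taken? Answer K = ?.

after  0: x0=0xf7 x1=0x97 x2=0xe6 x3=0x81  N=1 Z=0
after  1: x0=0xf7 x1=0x97 x2=0x97 x3=0x81  N=1 Z=0
after  2: x0=0xf7 x1=0x97 x2=0x78 x3=0x81  N=0 Z=0
-- IRQ taken; context saved, return-PC = 3 --

K = 2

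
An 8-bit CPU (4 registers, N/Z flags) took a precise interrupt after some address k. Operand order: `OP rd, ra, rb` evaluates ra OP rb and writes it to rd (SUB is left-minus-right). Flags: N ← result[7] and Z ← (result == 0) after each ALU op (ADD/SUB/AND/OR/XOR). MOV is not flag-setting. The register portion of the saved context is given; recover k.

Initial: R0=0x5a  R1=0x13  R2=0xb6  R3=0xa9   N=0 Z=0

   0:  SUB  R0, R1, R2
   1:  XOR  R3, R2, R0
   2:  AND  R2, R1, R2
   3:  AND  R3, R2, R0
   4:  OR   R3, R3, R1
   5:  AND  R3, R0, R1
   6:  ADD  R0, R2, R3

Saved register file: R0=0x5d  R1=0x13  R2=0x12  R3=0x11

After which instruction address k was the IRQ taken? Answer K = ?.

after  0: R0=0x5d R1=0x13 R2=0xb6 R3=0xa9  N=0 Z=0
after  1: R0=0x5d R1=0x13 R2=0xb6 R3=0xeb  N=1 Z=0
after  2: R0=0x5d R1=0x13 R2=0x12 R3=0xeb  N=0 Z=0
after  3: R0=0x5d R1=0x13 R2=0x12 R3=0x10  N=0 Z=0
after  4: R0=0x5d R1=0x13 R2=0x12 R3=0x13  N=0 Z=0
after  5: R0=0x5d R1=0x13 R2=0x12 R3=0x11  N=0 Z=0
-- IRQ taken; context saved, return-PC = 6 --

K = 5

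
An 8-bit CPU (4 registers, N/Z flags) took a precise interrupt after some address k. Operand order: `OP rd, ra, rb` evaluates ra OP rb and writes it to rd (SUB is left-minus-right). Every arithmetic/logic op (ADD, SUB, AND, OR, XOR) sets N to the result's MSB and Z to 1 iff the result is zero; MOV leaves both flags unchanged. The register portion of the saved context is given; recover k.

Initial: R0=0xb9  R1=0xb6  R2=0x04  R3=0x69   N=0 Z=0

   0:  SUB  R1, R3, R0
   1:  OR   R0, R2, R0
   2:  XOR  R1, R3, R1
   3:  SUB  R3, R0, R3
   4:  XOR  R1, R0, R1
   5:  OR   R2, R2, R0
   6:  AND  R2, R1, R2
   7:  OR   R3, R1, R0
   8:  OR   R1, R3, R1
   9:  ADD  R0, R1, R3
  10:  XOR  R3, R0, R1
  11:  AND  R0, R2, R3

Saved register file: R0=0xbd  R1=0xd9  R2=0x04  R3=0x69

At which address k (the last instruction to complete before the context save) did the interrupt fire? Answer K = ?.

after  0: R0=0xb9 R1=0xb0 R2=0x04 R3=0x69  N=1 Z=0
after  1: R0=0xbd R1=0xb0 R2=0x04 R3=0x69  N=1 Z=0
after  2: R0=0xbd R1=0xd9 R2=0x04 R3=0x69  N=1 Z=0
-- IRQ taken; context saved, return-PC = 3 --

K = 2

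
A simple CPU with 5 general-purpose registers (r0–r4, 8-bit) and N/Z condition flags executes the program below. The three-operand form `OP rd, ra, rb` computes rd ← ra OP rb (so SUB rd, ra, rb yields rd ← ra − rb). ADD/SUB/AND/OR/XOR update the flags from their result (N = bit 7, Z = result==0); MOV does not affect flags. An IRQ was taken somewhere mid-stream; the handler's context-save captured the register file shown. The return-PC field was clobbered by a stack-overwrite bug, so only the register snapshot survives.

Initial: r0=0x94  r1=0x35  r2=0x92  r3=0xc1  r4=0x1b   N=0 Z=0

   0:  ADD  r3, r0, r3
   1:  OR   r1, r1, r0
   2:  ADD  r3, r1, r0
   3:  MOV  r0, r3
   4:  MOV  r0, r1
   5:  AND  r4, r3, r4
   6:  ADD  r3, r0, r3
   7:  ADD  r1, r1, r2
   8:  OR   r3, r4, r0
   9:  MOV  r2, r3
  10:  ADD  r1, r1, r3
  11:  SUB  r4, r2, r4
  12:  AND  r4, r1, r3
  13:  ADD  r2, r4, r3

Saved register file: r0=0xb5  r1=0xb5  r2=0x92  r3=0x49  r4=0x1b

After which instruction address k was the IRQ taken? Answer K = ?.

K = 4

after  0: r0=0x94 r1=0x35 r2=0x92 r3=0x55 r4=0x1b  N=0 Z=0
after  1: r0=0x94 r1=0xb5 r2=0x92 r3=0x55 r4=0x1b  N=1 Z=0
after  2: r0=0x94 r1=0xb5 r2=0x92 r3=0x49 r4=0x1b  N=0 Z=0
after  3: r0=0x49 r1=0xb5 r2=0x92 r3=0x49 r4=0x1b  N=0 Z=0
after  4: r0=0xb5 r1=0xb5 r2=0x92 r3=0x49 r4=0x1b  N=0 Z=0
-- IRQ taken; context saved, return-PC = 5 --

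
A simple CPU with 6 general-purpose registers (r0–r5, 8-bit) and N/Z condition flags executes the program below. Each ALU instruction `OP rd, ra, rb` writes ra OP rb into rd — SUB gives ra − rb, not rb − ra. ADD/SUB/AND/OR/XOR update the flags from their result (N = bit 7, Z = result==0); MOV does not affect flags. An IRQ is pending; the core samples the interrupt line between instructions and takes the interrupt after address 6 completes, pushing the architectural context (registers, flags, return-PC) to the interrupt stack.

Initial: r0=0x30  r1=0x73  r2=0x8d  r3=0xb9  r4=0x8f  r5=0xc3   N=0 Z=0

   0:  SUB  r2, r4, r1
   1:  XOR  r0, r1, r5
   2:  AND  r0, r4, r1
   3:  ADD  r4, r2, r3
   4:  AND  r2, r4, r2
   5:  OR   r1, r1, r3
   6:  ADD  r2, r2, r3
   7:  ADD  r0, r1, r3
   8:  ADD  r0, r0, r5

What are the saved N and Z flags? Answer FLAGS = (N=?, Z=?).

after  0: r0=0x30 r1=0x73 r2=0x1c r3=0xb9 r4=0x8f r5=0xc3  N=0 Z=0
after  1: r0=0xb0 r1=0x73 r2=0x1c r3=0xb9 r4=0x8f r5=0xc3  N=1 Z=0
after  2: r0=0x03 r1=0x73 r2=0x1c r3=0xb9 r4=0x8f r5=0xc3  N=0 Z=0
after  3: r0=0x03 r1=0x73 r2=0x1c r3=0xb9 r4=0xd5 r5=0xc3  N=1 Z=0
after  4: r0=0x03 r1=0x73 r2=0x14 r3=0xb9 r4=0xd5 r5=0xc3  N=0 Z=0
after  5: r0=0x03 r1=0xfb r2=0x14 r3=0xb9 r4=0xd5 r5=0xc3  N=1 Z=0
after  6: r0=0x03 r1=0xfb r2=0xcd r3=0xb9 r4=0xd5 r5=0xc3  N=1 Z=0
-- IRQ taken; context saved, return-PC = 7 --

FLAGS = (N=1, Z=0)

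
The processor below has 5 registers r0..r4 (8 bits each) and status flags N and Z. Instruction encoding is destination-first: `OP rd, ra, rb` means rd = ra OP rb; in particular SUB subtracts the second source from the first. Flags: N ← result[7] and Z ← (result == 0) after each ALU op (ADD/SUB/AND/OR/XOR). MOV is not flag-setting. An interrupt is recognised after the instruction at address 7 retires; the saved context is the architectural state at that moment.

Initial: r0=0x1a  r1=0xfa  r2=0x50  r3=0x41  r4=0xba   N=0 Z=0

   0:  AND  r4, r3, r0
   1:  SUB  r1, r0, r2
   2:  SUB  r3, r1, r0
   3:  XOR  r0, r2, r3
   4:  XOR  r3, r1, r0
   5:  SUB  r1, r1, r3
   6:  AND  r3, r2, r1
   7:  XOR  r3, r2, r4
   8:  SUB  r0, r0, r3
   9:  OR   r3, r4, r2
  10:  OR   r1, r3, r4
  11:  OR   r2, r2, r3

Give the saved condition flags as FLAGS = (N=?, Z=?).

FLAGS = (N=0, Z=0)

after  0: r0=0x1a r1=0xfa r2=0x50 r3=0x41 r4=0x00  N=0 Z=1
after  1: r0=0x1a r1=0xca r2=0x50 r3=0x41 r4=0x00  N=1 Z=0
after  2: r0=0x1a r1=0xca r2=0x50 r3=0xb0 r4=0x00  N=1 Z=0
after  3: r0=0xe0 r1=0xca r2=0x50 r3=0xb0 r4=0x00  N=1 Z=0
after  4: r0=0xe0 r1=0xca r2=0x50 r3=0x2a r4=0x00  N=0 Z=0
after  5: r0=0xe0 r1=0xa0 r2=0x50 r3=0x2a r4=0x00  N=1 Z=0
after  6: r0=0xe0 r1=0xa0 r2=0x50 r3=0x00 r4=0x00  N=0 Z=1
after  7: r0=0xe0 r1=0xa0 r2=0x50 r3=0x50 r4=0x00  N=0 Z=0
-- IRQ taken; context saved, return-PC = 8 --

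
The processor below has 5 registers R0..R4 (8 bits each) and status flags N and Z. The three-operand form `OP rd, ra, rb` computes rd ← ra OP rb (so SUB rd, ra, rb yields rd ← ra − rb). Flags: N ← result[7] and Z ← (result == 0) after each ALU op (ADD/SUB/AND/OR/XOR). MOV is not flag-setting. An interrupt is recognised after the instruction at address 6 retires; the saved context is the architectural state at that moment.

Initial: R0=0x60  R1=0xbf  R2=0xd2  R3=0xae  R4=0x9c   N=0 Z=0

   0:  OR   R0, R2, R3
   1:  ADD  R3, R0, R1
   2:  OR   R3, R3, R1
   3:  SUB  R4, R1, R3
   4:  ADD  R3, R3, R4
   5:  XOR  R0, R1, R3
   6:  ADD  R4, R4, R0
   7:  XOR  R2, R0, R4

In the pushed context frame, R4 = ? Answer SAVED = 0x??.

SAVED = 0x00

after  0: R0=0xfe R1=0xbf R2=0xd2 R3=0xae R4=0x9c  N=1 Z=0
after  1: R0=0xfe R1=0xbf R2=0xd2 R3=0xbd R4=0x9c  N=1 Z=0
after  2: R0=0xfe R1=0xbf R2=0xd2 R3=0xbf R4=0x9c  N=1 Z=0
after  3: R0=0xfe R1=0xbf R2=0xd2 R3=0xbf R4=0x00  N=0 Z=1
after  4: R0=0xfe R1=0xbf R2=0xd2 R3=0xbf R4=0x00  N=1 Z=0
after  5: R0=0x00 R1=0xbf R2=0xd2 R3=0xbf R4=0x00  N=0 Z=1
after  6: R0=0x00 R1=0xbf R2=0xd2 R3=0xbf R4=0x00  N=0 Z=1
-- IRQ taken; context saved, return-PC = 7 --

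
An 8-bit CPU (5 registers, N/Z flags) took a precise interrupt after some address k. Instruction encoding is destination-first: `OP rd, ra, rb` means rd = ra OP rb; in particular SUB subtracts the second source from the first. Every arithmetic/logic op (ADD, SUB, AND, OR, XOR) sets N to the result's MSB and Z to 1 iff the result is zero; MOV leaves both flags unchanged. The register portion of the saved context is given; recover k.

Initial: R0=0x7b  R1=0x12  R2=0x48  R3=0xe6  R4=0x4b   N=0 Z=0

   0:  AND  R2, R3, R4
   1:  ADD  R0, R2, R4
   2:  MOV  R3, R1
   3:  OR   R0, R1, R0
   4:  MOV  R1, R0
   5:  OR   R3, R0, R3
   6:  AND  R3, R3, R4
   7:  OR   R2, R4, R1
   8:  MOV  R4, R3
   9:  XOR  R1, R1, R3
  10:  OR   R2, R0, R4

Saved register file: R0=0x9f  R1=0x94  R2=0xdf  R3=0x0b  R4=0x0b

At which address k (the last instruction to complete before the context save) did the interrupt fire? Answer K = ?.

after  0: R0=0x7b R1=0x12 R2=0x42 R3=0xe6 R4=0x4b  N=0 Z=0
after  1: R0=0x8d R1=0x12 R2=0x42 R3=0xe6 R4=0x4b  N=1 Z=0
after  2: R0=0x8d R1=0x12 R2=0x42 R3=0x12 R4=0x4b  N=1 Z=0
after  3: R0=0x9f R1=0x12 R2=0x42 R3=0x12 R4=0x4b  N=1 Z=0
after  4: R0=0x9f R1=0x9f R2=0x42 R3=0x12 R4=0x4b  N=1 Z=0
after  5: R0=0x9f R1=0x9f R2=0x42 R3=0x9f R4=0x4b  N=1 Z=0
after  6: R0=0x9f R1=0x9f R2=0x42 R3=0x0b R4=0x4b  N=0 Z=0
after  7: R0=0x9f R1=0x9f R2=0xdf R3=0x0b R4=0x4b  N=1 Z=0
after  8: R0=0x9f R1=0x9f R2=0xdf R3=0x0b R4=0x0b  N=1 Z=0
after  9: R0=0x9f R1=0x94 R2=0xdf R3=0x0b R4=0x0b  N=1 Z=0
-- IRQ taken; context saved, return-PC = 10 --

K = 9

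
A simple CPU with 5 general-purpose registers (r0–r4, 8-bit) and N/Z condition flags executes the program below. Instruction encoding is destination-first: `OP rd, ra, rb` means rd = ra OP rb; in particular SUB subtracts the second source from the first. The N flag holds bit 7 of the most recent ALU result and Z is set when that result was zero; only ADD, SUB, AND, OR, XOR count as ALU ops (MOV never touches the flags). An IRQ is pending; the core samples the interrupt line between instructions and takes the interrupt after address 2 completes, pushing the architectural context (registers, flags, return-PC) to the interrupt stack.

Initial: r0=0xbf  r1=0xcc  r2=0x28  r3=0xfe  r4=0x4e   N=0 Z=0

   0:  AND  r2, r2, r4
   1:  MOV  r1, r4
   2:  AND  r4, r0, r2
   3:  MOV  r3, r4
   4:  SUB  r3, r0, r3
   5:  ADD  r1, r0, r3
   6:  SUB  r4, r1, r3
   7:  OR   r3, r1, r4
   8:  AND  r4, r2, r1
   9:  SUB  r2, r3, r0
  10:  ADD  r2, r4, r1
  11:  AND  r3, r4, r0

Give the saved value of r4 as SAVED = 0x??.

after  0: r0=0xbf r1=0xcc r2=0x08 r3=0xfe r4=0x4e  N=0 Z=0
after  1: r0=0xbf r1=0x4e r2=0x08 r3=0xfe r4=0x4e  N=0 Z=0
after  2: r0=0xbf r1=0x4e r2=0x08 r3=0xfe r4=0x08  N=0 Z=0
-- IRQ taken; context saved, return-PC = 3 --

SAVED = 0x08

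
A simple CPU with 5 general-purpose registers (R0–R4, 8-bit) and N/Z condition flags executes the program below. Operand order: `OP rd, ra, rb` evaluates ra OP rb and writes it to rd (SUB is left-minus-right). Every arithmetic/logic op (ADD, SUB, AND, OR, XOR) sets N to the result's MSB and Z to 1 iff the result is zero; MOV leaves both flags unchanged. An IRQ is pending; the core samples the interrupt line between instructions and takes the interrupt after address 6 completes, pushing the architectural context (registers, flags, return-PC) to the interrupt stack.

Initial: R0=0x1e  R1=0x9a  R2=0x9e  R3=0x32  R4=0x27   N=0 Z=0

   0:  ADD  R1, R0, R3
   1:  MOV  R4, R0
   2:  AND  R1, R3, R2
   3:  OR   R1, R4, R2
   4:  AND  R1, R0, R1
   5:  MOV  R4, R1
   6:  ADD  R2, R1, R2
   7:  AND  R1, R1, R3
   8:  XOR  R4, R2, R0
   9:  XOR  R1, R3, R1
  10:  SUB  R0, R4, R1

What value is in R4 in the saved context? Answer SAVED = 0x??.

SAVED = 0x1e

after  0: R0=0x1e R1=0x50 R2=0x9e R3=0x32 R4=0x27  N=0 Z=0
after  1: R0=0x1e R1=0x50 R2=0x9e R3=0x32 R4=0x1e  N=0 Z=0
after  2: R0=0x1e R1=0x12 R2=0x9e R3=0x32 R4=0x1e  N=0 Z=0
after  3: R0=0x1e R1=0x9e R2=0x9e R3=0x32 R4=0x1e  N=1 Z=0
after  4: R0=0x1e R1=0x1e R2=0x9e R3=0x32 R4=0x1e  N=0 Z=0
after  5: R0=0x1e R1=0x1e R2=0x9e R3=0x32 R4=0x1e  N=0 Z=0
after  6: R0=0x1e R1=0x1e R2=0xbc R3=0x32 R4=0x1e  N=1 Z=0
-- IRQ taken; context saved, return-PC = 7 --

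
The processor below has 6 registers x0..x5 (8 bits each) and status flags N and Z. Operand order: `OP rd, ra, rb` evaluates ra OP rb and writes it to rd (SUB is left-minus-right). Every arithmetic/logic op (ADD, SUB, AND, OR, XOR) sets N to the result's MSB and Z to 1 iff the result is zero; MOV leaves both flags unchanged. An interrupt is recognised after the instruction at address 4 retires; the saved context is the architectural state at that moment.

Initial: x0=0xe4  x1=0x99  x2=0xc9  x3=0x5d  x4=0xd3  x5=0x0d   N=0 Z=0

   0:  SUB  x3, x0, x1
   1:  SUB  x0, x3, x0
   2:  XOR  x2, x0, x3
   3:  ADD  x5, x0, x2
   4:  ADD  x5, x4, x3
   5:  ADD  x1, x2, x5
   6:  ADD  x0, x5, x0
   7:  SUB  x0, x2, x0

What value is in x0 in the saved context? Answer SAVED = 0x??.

SAVED = 0x67

after  0: x0=0xe4 x1=0x99 x2=0xc9 x3=0x4b x4=0xd3 x5=0x0d  N=0 Z=0
after  1: x0=0x67 x1=0x99 x2=0xc9 x3=0x4b x4=0xd3 x5=0x0d  N=0 Z=0
after  2: x0=0x67 x1=0x99 x2=0x2c x3=0x4b x4=0xd3 x5=0x0d  N=0 Z=0
after  3: x0=0x67 x1=0x99 x2=0x2c x3=0x4b x4=0xd3 x5=0x93  N=1 Z=0
after  4: x0=0x67 x1=0x99 x2=0x2c x3=0x4b x4=0xd3 x5=0x1e  N=0 Z=0
-- IRQ taken; context saved, return-PC = 5 --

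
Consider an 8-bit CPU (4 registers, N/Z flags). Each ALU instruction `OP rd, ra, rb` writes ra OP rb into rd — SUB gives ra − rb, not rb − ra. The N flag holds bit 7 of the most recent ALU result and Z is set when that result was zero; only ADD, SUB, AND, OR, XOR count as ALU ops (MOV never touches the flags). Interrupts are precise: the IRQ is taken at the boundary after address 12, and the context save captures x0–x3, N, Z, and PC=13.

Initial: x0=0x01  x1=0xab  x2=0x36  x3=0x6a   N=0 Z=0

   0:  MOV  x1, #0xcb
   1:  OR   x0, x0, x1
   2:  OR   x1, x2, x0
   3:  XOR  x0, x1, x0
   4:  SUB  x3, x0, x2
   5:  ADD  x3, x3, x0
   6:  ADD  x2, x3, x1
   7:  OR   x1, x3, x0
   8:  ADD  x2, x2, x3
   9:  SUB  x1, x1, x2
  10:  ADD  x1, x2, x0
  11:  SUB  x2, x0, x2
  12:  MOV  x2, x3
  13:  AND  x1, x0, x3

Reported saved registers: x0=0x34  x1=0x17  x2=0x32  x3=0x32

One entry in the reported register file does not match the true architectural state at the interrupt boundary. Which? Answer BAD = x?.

after  0: x0=0x01 x1=0xcb x2=0x36 x3=0x6a  N=0 Z=0
after  1: x0=0xcb x1=0xcb x2=0x36 x3=0x6a  N=1 Z=0
after  2: x0=0xcb x1=0xff x2=0x36 x3=0x6a  N=1 Z=0
after  3: x0=0x34 x1=0xff x2=0x36 x3=0x6a  N=0 Z=0
after  4: x0=0x34 x1=0xff x2=0x36 x3=0xfe  N=1 Z=0
after  5: x0=0x34 x1=0xff x2=0x36 x3=0x32  N=0 Z=0
after  6: x0=0x34 x1=0xff x2=0x31 x3=0x32  N=0 Z=0
after  7: x0=0x34 x1=0x36 x2=0x31 x3=0x32  N=0 Z=0
after  8: x0=0x34 x1=0x36 x2=0x63 x3=0x32  N=0 Z=0
after  9: x0=0x34 x1=0xd3 x2=0x63 x3=0x32  N=1 Z=0
after 10: x0=0x34 x1=0x97 x2=0x63 x3=0x32  N=1 Z=0
after 11: x0=0x34 x1=0x97 x2=0xd1 x3=0x32  N=1 Z=0
after 12: x0=0x34 x1=0x97 x2=0x32 x3=0x32  N=1 Z=0
-- IRQ taken; context saved, return-PC = 13 --
mismatch: x1: reported 0x17 vs actual 0x97

BAD = x1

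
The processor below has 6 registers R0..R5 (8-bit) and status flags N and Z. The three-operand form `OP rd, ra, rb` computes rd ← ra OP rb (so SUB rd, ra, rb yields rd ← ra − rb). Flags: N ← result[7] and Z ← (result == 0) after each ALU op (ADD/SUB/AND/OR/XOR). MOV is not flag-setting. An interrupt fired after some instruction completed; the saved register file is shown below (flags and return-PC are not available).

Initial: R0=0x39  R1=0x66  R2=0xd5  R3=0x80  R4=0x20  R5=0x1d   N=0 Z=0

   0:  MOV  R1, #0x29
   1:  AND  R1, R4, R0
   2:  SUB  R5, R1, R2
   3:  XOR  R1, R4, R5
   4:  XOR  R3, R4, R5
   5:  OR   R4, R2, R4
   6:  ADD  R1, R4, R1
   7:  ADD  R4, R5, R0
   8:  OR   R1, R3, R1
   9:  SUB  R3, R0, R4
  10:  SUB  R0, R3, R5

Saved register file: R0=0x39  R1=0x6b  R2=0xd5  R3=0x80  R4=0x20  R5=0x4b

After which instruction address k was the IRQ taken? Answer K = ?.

after  0: R0=0x39 R1=0x29 R2=0xd5 R3=0x80 R4=0x20 R5=0x1d  N=0 Z=0
after  1: R0=0x39 R1=0x20 R2=0xd5 R3=0x80 R4=0x20 R5=0x1d  N=0 Z=0
after  2: R0=0x39 R1=0x20 R2=0xd5 R3=0x80 R4=0x20 R5=0x4b  N=0 Z=0
after  3: R0=0x39 R1=0x6b R2=0xd5 R3=0x80 R4=0x20 R5=0x4b  N=0 Z=0
-- IRQ taken; context saved, return-PC = 4 --

K = 3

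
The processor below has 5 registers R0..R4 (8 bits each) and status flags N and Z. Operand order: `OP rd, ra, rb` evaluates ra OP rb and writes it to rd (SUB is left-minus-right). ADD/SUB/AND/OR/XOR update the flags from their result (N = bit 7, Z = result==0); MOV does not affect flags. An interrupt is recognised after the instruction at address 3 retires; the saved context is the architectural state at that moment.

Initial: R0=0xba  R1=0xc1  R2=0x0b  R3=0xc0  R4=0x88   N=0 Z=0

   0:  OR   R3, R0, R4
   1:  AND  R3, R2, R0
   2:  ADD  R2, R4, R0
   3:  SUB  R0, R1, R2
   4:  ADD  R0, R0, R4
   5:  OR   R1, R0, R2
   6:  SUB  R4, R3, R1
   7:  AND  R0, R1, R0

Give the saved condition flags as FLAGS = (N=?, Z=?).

FLAGS = (N=0, Z=0)

after  0: R0=0xba R1=0xc1 R2=0x0b R3=0xba R4=0x88  N=1 Z=0
after  1: R0=0xba R1=0xc1 R2=0x0b R3=0x0a R4=0x88  N=0 Z=0
after  2: R0=0xba R1=0xc1 R2=0x42 R3=0x0a R4=0x88  N=0 Z=0
after  3: R0=0x7f R1=0xc1 R2=0x42 R3=0x0a R4=0x88  N=0 Z=0
-- IRQ taken; context saved, return-PC = 4 --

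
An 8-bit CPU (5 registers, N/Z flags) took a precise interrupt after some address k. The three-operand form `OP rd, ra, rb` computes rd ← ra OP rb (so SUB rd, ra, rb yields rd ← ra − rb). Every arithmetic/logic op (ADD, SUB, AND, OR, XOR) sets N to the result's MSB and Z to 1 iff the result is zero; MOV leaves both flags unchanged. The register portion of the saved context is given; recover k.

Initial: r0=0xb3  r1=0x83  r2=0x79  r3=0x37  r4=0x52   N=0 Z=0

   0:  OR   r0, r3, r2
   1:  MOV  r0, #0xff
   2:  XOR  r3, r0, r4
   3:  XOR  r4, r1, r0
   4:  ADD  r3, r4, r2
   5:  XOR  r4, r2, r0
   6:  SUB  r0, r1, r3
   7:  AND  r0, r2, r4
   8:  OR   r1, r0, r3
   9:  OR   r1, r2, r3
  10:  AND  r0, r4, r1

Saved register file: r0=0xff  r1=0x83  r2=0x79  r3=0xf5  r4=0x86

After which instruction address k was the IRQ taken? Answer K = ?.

after  0: r0=0x7f r1=0x83 r2=0x79 r3=0x37 r4=0x52  N=0 Z=0
after  1: r0=0xff r1=0x83 r2=0x79 r3=0x37 r4=0x52  N=0 Z=0
after  2: r0=0xff r1=0x83 r2=0x79 r3=0xad r4=0x52  N=1 Z=0
after  3: r0=0xff r1=0x83 r2=0x79 r3=0xad r4=0x7c  N=0 Z=0
after  4: r0=0xff r1=0x83 r2=0x79 r3=0xf5 r4=0x7c  N=1 Z=0
after  5: r0=0xff r1=0x83 r2=0x79 r3=0xf5 r4=0x86  N=1 Z=0
-- IRQ taken; context saved, return-PC = 6 --

K = 5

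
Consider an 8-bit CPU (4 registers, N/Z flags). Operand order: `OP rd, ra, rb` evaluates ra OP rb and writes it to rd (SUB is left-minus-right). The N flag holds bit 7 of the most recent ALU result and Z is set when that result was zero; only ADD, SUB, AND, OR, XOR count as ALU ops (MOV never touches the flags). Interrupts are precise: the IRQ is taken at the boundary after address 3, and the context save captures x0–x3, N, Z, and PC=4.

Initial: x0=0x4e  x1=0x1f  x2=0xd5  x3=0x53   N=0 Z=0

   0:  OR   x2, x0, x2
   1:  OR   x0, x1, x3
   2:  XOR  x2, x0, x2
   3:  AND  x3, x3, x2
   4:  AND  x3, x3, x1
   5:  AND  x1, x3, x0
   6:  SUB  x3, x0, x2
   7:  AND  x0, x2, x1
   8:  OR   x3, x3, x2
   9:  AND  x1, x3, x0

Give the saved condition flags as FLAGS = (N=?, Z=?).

FLAGS = (N=0, Z=1)

after  0: x0=0x4e x1=0x1f x2=0xdf x3=0x53  N=1 Z=0
after  1: x0=0x5f x1=0x1f x2=0xdf x3=0x53  N=0 Z=0
after  2: x0=0x5f x1=0x1f x2=0x80 x3=0x53  N=1 Z=0
after  3: x0=0x5f x1=0x1f x2=0x80 x3=0x00  N=0 Z=1
-- IRQ taken; context saved, return-PC = 4 --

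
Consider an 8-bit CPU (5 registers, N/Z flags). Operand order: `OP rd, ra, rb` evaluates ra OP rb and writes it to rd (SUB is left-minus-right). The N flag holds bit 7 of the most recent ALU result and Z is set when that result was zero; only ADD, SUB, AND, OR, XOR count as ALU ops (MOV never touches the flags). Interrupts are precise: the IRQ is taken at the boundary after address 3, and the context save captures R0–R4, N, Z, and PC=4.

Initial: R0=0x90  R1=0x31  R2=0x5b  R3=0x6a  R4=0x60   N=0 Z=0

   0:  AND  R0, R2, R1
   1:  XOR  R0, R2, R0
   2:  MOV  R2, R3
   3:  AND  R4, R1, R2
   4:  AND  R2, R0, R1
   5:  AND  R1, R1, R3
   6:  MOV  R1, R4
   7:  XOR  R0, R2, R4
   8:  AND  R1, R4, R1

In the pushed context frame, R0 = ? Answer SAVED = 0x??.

SAVED = 0x4a

after  0: R0=0x11 R1=0x31 R2=0x5b R3=0x6a R4=0x60  N=0 Z=0
after  1: R0=0x4a R1=0x31 R2=0x5b R3=0x6a R4=0x60  N=0 Z=0
after  2: R0=0x4a R1=0x31 R2=0x6a R3=0x6a R4=0x60  N=0 Z=0
after  3: R0=0x4a R1=0x31 R2=0x6a R3=0x6a R4=0x20  N=0 Z=0
-- IRQ taken; context saved, return-PC = 4 --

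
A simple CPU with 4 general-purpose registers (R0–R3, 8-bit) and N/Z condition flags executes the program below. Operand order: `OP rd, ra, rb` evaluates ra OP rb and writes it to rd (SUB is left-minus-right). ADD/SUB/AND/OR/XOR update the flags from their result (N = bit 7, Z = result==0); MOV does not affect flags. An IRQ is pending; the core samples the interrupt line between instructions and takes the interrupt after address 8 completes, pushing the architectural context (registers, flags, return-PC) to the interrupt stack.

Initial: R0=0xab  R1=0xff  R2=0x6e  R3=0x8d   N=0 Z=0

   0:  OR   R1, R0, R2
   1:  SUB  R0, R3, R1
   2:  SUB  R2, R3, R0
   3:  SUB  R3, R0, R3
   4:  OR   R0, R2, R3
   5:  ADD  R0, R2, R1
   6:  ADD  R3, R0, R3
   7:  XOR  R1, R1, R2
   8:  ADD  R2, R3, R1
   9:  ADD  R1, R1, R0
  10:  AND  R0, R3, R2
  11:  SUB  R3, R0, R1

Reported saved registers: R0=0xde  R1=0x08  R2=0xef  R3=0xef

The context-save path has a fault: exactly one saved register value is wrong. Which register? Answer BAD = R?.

after  0: R0=0xab R1=0xef R2=0x6e R3=0x8d  N=1 Z=0
after  1: R0=0x9e R1=0xef R2=0x6e R3=0x8d  N=1 Z=0
after  2: R0=0x9e R1=0xef R2=0xef R3=0x8d  N=1 Z=0
after  3: R0=0x9e R1=0xef R2=0xef R3=0x11  N=0 Z=0
after  4: R0=0xff R1=0xef R2=0xef R3=0x11  N=1 Z=0
after  5: R0=0xde R1=0xef R2=0xef R3=0x11  N=1 Z=0
after  6: R0=0xde R1=0xef R2=0xef R3=0xef  N=1 Z=0
after  7: R0=0xde R1=0x00 R2=0xef R3=0xef  N=0 Z=1
after  8: R0=0xde R1=0x00 R2=0xef R3=0xef  N=1 Z=0
-- IRQ taken; context saved, return-PC = 9 --
mismatch: R1: reported 0x08 vs actual 0x00

BAD = R1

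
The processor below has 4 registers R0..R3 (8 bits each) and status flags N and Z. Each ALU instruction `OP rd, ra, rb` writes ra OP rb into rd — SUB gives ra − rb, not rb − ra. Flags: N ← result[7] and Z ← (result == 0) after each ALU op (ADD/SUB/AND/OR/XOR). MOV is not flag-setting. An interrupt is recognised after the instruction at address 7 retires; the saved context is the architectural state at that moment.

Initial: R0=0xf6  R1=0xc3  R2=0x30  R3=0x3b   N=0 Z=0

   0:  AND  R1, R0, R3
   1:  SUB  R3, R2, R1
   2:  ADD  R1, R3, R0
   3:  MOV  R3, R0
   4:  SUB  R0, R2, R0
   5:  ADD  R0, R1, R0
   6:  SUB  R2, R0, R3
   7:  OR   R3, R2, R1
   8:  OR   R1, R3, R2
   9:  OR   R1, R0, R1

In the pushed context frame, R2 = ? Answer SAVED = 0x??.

SAVED = 0x38

after  0: R0=0xf6 R1=0x32 R2=0x30 R3=0x3b  N=0 Z=0
after  1: R0=0xf6 R1=0x32 R2=0x30 R3=0xfe  N=1 Z=0
after  2: R0=0xf6 R1=0xf4 R2=0x30 R3=0xfe  N=1 Z=0
after  3: R0=0xf6 R1=0xf4 R2=0x30 R3=0xf6  N=1 Z=0
after  4: R0=0x3a R1=0xf4 R2=0x30 R3=0xf6  N=0 Z=0
after  5: R0=0x2e R1=0xf4 R2=0x30 R3=0xf6  N=0 Z=0
after  6: R0=0x2e R1=0xf4 R2=0x38 R3=0xf6  N=0 Z=0
after  7: R0=0x2e R1=0xf4 R2=0x38 R3=0xfc  N=1 Z=0
-- IRQ taken; context saved, return-PC = 8 --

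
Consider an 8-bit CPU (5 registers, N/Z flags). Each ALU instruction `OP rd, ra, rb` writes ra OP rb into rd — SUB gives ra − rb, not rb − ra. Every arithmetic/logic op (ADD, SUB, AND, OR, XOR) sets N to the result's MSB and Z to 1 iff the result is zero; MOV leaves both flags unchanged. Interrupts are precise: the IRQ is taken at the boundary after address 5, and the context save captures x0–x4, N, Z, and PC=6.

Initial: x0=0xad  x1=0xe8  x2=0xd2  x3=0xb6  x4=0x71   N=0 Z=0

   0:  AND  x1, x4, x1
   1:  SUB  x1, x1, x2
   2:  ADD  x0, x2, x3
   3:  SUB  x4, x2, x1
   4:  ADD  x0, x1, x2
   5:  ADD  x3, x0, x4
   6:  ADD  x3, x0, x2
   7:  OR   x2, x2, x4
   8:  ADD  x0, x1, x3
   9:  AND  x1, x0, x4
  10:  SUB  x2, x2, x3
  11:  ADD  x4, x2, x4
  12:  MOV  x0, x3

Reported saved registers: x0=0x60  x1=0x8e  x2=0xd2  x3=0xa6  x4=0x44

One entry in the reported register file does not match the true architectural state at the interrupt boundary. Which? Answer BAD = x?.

BAD = x3

after  0: x0=0xad x1=0x60 x2=0xd2 x3=0xb6 x4=0x71  N=0 Z=0
after  1: x0=0xad x1=0x8e x2=0xd2 x3=0xb6 x4=0x71  N=1 Z=0
after  2: x0=0x88 x1=0x8e x2=0xd2 x3=0xb6 x4=0x71  N=1 Z=0
after  3: x0=0x88 x1=0x8e x2=0xd2 x3=0xb6 x4=0x44  N=0 Z=0
after  4: x0=0x60 x1=0x8e x2=0xd2 x3=0xb6 x4=0x44  N=0 Z=0
after  5: x0=0x60 x1=0x8e x2=0xd2 x3=0xa4 x4=0x44  N=1 Z=0
-- IRQ taken; context saved, return-PC = 6 --
mismatch: x3: reported 0xa6 vs actual 0xa4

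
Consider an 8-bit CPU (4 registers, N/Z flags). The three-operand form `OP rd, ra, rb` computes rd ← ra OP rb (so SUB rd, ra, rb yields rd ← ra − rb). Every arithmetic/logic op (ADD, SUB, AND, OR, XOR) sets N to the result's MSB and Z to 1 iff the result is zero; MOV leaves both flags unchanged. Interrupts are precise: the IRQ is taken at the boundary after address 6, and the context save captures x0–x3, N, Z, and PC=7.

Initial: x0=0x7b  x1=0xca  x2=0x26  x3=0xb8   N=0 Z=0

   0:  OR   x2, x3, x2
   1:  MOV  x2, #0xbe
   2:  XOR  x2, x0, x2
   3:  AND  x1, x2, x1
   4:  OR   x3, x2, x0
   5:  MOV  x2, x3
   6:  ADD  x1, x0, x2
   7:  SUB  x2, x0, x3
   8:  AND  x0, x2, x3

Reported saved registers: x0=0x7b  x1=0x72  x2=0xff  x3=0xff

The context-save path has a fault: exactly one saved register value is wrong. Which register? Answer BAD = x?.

after  0: x0=0x7b x1=0xca x2=0xbe x3=0xb8  N=1 Z=0
after  1: x0=0x7b x1=0xca x2=0xbe x3=0xb8  N=1 Z=0
after  2: x0=0x7b x1=0xca x2=0xc5 x3=0xb8  N=1 Z=0
after  3: x0=0x7b x1=0xc0 x2=0xc5 x3=0xb8  N=1 Z=0
after  4: x0=0x7b x1=0xc0 x2=0xc5 x3=0xff  N=1 Z=0
after  5: x0=0x7b x1=0xc0 x2=0xff x3=0xff  N=1 Z=0
after  6: x0=0x7b x1=0x7a x2=0xff x3=0xff  N=0 Z=0
-- IRQ taken; context saved, return-PC = 7 --
mismatch: x1: reported 0x72 vs actual 0x7a

BAD = x1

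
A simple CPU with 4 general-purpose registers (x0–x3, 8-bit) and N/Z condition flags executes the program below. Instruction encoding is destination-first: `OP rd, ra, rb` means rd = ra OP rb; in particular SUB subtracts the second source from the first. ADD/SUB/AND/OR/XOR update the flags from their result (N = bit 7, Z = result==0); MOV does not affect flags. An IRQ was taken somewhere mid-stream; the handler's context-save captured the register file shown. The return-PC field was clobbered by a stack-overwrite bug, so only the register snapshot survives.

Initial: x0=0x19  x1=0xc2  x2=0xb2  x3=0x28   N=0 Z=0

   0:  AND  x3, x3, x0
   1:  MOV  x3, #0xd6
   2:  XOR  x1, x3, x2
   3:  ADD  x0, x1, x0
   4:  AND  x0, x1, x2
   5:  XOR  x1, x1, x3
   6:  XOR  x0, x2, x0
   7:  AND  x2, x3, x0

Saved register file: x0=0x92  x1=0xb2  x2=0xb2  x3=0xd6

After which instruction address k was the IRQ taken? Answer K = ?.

after  0: x0=0x19 x1=0xc2 x2=0xb2 x3=0x08  N=0 Z=0
after  1: x0=0x19 x1=0xc2 x2=0xb2 x3=0xd6  N=0 Z=0
after  2: x0=0x19 x1=0x64 x2=0xb2 x3=0xd6  N=0 Z=0
after  3: x0=0x7d x1=0x64 x2=0xb2 x3=0xd6  N=0 Z=0
after  4: x0=0x20 x1=0x64 x2=0xb2 x3=0xd6  N=0 Z=0
after  5: x0=0x20 x1=0xb2 x2=0xb2 x3=0xd6  N=1 Z=0
after  6: x0=0x92 x1=0xb2 x2=0xb2 x3=0xd6  N=1 Z=0
-- IRQ taken; context saved, return-PC = 7 --

K = 6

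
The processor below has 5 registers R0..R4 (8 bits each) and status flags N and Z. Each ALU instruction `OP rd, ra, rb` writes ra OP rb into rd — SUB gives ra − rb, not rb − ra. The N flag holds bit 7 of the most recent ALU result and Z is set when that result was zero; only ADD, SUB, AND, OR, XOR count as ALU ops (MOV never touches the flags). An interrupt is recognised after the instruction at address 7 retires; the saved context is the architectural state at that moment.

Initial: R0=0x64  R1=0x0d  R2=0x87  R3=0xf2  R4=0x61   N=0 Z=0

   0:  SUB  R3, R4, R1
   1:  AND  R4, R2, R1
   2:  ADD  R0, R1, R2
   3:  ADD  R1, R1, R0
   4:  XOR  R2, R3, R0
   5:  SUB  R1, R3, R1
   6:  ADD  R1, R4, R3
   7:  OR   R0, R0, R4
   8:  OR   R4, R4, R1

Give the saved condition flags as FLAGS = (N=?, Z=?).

after  0: R0=0x64 R1=0x0d R2=0x87 R3=0x54 R4=0x61  N=0 Z=0
after  1: R0=0x64 R1=0x0d R2=0x87 R3=0x54 R4=0x05  N=0 Z=0
after  2: R0=0x94 R1=0x0d R2=0x87 R3=0x54 R4=0x05  N=1 Z=0
after  3: R0=0x94 R1=0xa1 R2=0x87 R3=0x54 R4=0x05  N=1 Z=0
after  4: R0=0x94 R1=0xa1 R2=0xc0 R3=0x54 R4=0x05  N=1 Z=0
after  5: R0=0x94 R1=0xb3 R2=0xc0 R3=0x54 R4=0x05  N=1 Z=0
after  6: R0=0x94 R1=0x59 R2=0xc0 R3=0x54 R4=0x05  N=0 Z=0
after  7: R0=0x95 R1=0x59 R2=0xc0 R3=0x54 R4=0x05  N=1 Z=0
-- IRQ taken; context saved, return-PC = 8 --

FLAGS = (N=1, Z=0)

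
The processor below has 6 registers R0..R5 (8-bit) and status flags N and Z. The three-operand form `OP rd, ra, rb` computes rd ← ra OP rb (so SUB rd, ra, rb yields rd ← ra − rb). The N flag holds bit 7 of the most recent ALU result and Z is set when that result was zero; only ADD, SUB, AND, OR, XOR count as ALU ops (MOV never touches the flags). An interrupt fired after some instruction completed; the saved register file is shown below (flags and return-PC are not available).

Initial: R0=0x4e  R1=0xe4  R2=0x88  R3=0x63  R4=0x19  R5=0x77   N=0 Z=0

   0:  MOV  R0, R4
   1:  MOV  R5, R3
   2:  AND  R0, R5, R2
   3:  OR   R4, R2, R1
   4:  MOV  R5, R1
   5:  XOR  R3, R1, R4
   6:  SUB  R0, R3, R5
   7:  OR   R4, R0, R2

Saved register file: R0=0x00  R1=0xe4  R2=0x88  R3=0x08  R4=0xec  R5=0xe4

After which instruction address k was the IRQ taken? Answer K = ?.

K = 5

after  0: R0=0x19 R1=0xe4 R2=0x88 R3=0x63 R4=0x19 R5=0x77  N=0 Z=0
after  1: R0=0x19 R1=0xe4 R2=0x88 R3=0x63 R4=0x19 R5=0x63  N=0 Z=0
after  2: R0=0x00 R1=0xe4 R2=0x88 R3=0x63 R4=0x19 R5=0x63  N=0 Z=1
after  3: R0=0x00 R1=0xe4 R2=0x88 R3=0x63 R4=0xec R5=0x63  N=1 Z=0
after  4: R0=0x00 R1=0xe4 R2=0x88 R3=0x63 R4=0xec R5=0xe4  N=1 Z=0
after  5: R0=0x00 R1=0xe4 R2=0x88 R3=0x08 R4=0xec R5=0xe4  N=0 Z=0
-- IRQ taken; context saved, return-PC = 6 --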